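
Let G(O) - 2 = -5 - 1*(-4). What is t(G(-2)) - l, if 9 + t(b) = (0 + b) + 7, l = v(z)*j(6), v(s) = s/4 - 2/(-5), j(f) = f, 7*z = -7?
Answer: -19/10 ≈ -1.9000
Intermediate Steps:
z = -1 (z = (1/7)*(-7) = -1)
v(s) = 2/5 + s/4 (v(s) = s*(1/4) - 2*(-1/5) = s/4 + 2/5 = 2/5 + s/4)
G(O) = 1 (G(O) = 2 + (-5 - 1*(-4)) = 2 + (-5 + 4) = 2 - 1 = 1)
l = 9/10 (l = (2/5 + (1/4)*(-1))*6 = (2/5 - 1/4)*6 = (3/20)*6 = 9/10 ≈ 0.90000)
t(b) = -2 + b (t(b) = -9 + ((0 + b) + 7) = -9 + (b + 7) = -9 + (7 + b) = -2 + b)
t(G(-2)) - l = (-2 + 1) - 1*9/10 = -1 - 9/10 = -19/10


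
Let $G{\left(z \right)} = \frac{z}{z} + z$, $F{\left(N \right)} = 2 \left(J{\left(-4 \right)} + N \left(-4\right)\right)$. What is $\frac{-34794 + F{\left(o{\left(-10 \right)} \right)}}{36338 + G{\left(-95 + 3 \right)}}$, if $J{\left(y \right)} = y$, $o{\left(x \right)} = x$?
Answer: $- \frac{34722}{36247} \approx -0.95793$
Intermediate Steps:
$F{\left(N \right)} = -8 - 8 N$ ($F{\left(N \right)} = 2 \left(-4 + N \left(-4\right)\right) = 2 \left(-4 - 4 N\right) = -8 - 8 N$)
$G{\left(z \right)} = 1 + z$
$\frac{-34794 + F{\left(o{\left(-10 \right)} \right)}}{36338 + G{\left(-95 + 3 \right)}} = \frac{-34794 - -72}{36338 + \left(1 + \left(-95 + 3\right)\right)} = \frac{-34794 + \left(-8 + 80\right)}{36338 + \left(1 - 92\right)} = \frac{-34794 + 72}{36338 - 91} = - \frac{34722}{36247}$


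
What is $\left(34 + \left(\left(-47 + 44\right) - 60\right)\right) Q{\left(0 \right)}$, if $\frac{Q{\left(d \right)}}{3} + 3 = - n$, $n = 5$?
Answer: $696$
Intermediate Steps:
$Q{\left(d \right)} = -24$ ($Q{\left(d \right)} = -9 + 3 \left(\left(-1\right) 5\right) = -9 + 3 \left(-5\right) = -9 - 15 = -24$)
$\left(34 + \left(\left(-47 + 44\right) - 60\right)\right) Q{\left(0 \right)} = \left(34 + \left(\left(-47 + 44\right) - 60\right)\right) \left(-24\right) = \left(34 - 63\right) \left(-24\right) = \left(-29\right) \left(-24\right) = 696$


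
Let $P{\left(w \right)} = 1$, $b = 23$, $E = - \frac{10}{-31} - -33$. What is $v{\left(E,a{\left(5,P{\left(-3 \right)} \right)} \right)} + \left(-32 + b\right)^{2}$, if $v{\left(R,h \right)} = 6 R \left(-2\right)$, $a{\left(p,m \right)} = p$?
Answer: $- \frac{9885}{31} \approx -318.87$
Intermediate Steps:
$E = \frac{1033}{31}$ ($E = \left(-10\right) \left(- \frac{1}{31}\right) + 33 = \frac{10}{31} + 33 = \frac{1033}{31} \approx 33.323$)
$v{\left(R,h \right)} = - 12 R$
$v{\left(E,a{\left(5,P{\left(-3 \right)} \right)} \right)} + \left(-32 + b\right)^{2} = \left(-12\right) \frac{1033}{31} + \left(-32 + 23\right)^{2} = - \frac{12396}{31} + \left(-9\right)^{2} = - \frac{12396}{31} + 81 = - \frac{9885}{31}$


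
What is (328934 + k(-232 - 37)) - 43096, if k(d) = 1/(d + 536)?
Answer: 76318747/267 ≈ 2.8584e+5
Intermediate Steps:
k(d) = 1/(536 + d)
(328934 + k(-232 - 37)) - 43096 = (328934 + 1/(536 + (-232 - 37))) - 43096 = (328934 + 1/(536 - 269)) - 43096 = (328934 + 1/267) - 43096 = 87825379/267 - 43096 = 76318747/267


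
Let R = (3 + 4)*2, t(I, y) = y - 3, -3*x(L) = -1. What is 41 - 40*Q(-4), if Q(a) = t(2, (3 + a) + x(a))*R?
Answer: 6283/3 ≈ 2094.3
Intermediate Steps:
x(L) = 1/3 (x(L) = -1/3*(-1) = 1/3)
t(I, y) = -3 + y
R = 14 (R = 7*2 = 14)
Q(a) = 14/3 + 14*a (Q(a) = (-3 + ((3 + a) + 1/3))*14 = (-3 + (10/3 + a))*14 = (1/3 + a)*14 = 14/3 + 14*a)
41 - 40*Q(-4) = 41 - 40*(14/3 + 14*(-4)) = 41 - 40*(14/3 - 56) = 41 - 40*(-154/3) = 41 + 6160/3 = 6283/3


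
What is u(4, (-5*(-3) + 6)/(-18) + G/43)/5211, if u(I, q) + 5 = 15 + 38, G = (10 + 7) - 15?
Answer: 16/1737 ≈ 0.0092113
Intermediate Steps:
G = 2 (G = 17 - 15 = 2)
u(I, q) = 48 (u(I, q) = -5 + (15 + 38) = -5 + 53 = 48)
u(4, (-5*(-3) + 6)/(-18) + G/43)/5211 = 48/5211 = 48*(1/5211) = 16/1737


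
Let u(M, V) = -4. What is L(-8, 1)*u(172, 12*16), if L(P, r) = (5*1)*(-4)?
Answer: 80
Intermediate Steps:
L(P, r) = -20 (L(P, r) = 5*(-4) = -20)
L(-8, 1)*u(172, 12*16) = -20*(-4) = 80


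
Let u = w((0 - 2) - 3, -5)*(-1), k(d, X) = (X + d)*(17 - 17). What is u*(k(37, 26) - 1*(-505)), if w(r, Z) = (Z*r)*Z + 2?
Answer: 62115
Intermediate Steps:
w(r, Z) = 2 + r*Z² (w(r, Z) = r*Z² + 2 = 2 + r*Z²)
k(d, X) = 0 (k(d, X) = (X + d)*0 = 0)
u = 123 (u = (2 + ((0 - 2) - 3)*(-5)²)*(-1) = (2 + (-2 - 3)*25)*(-1) = (2 - 5*25)*(-1) = (2 - 125)*(-1) = -123*(-1) = 123)
u*(k(37, 26) - 1*(-505)) = 123*(0 - 1*(-505)) = 123*(0 + 505) = 123*505 = 62115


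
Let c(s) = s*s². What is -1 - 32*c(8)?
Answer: -16385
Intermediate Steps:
c(s) = s³
-1 - 32*c(8) = -1 - 32*8³ = -1 - 32*512 = -1 - 16384 = -16385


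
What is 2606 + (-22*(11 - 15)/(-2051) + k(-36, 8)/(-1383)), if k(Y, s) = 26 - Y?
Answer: 7391756132/2836533 ≈ 2605.9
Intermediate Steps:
2606 + (-22*(11 - 15)/(-2051) + k(-36, 8)/(-1383)) = 2606 + (-22*(11 - 15)/(-2051) + (26 - 1*(-36))/(-1383)) = 2606 + (-22*(-4)*(-1/2051) + (26 + 36)*(-1/1383)) = 2606 + (88*(-1/2051) + 62*(-1/1383)) = 2606 + (-88/2051 - 62/1383) = 2606 - 248866/2836533 = 7391756132/2836533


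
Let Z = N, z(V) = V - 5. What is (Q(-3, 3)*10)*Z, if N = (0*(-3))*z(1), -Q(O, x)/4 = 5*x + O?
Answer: 0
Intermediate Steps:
z(V) = -5 + V
Q(O, x) = -20*x - 4*O (Q(O, x) = -4*(5*x + O) = -4*(O + 5*x) = -20*x - 4*O)
N = 0 (N = (0*(-3))*(-5 + 1) = 0*(-4) = 0)
Z = 0
(Q(-3, 3)*10)*Z = ((-20*3 - 4*(-3))*10)*0 = ((-60 + 12)*10)*0 = -48*10*0 = -480*0 = 0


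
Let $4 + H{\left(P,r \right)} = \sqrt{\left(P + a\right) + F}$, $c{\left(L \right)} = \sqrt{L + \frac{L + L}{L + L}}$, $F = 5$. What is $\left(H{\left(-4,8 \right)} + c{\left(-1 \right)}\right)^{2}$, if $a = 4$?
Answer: $\left(-4 + \sqrt{5}\right)^{2} \approx 3.1115$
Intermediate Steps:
$c{\left(L \right)} = \sqrt{1 + L}$ ($c{\left(L \right)} = \sqrt{L + \frac{2 L}{2 L}} = \sqrt{L + 2 L \frac{1}{2 L}} = \sqrt{L + 1} = \sqrt{1 + L}$)
$H{\left(P,r \right)} = -4 + \sqrt{9 + P}$ ($H{\left(P,r \right)} = -4 + \sqrt{\left(P + 4\right) + 5} = -4 + \sqrt{\left(4 + P\right) + 5} = -4 + \sqrt{9 + P}$)
$\left(H{\left(-4,8 \right)} + c{\left(-1 \right)}\right)^{2} = \left(\left(-4 + \sqrt{9 - 4}\right) + \sqrt{1 - 1}\right)^{2} = \left(\left(-4 + \sqrt{5}\right) + \sqrt{0}\right)^{2} = \left(\left(-4 + \sqrt{5}\right) + 0\right)^{2} = \left(-4 + \sqrt{5}\right)^{2}$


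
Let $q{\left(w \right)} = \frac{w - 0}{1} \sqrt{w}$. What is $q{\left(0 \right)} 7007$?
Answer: $0$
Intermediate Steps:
$q{\left(w \right)} = w^{\frac{3}{2}}$ ($q{\left(w \right)} = \left(w + 0\right) 1 \sqrt{w} = w 1 \sqrt{w} = w \sqrt{w} = w^{\frac{3}{2}}$)
$q{\left(0 \right)} 7007 = 0^{\frac{3}{2}} \cdot 7007 = 0 \cdot 7007 = 0$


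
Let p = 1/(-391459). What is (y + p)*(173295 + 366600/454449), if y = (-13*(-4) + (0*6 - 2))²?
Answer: 25690836308902168815/59299383697 ≈ 4.3324e+8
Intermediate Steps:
p = -1/391459 ≈ -2.5545e-6
y = 2500 (y = (52 + (0 - 2))² = (52 - 2)² = 50² = 2500)
(y + p)*(173295 + 366600/454449) = (2500 - 1/391459)*(173295 + 366600/454449) = 978647499*(173295 + 366600*(1/454449))/391459 = 978647499*(173295 + 122200/151483)/391459 = (978647499/391459)*(26251368685/151483) = 25690836308902168815/59299383697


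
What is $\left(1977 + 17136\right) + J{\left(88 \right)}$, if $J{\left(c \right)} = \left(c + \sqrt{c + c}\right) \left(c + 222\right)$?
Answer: $46393 + 1240 \sqrt{11} \approx 50506.0$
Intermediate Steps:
$J{\left(c \right)} = \left(222 + c\right) \left(c + \sqrt{2} \sqrt{c}\right)$ ($J{\left(c \right)} = \left(c + \sqrt{2 c}\right) \left(222 + c\right) = \left(c + \sqrt{2} \sqrt{c}\right) \left(222 + c\right) = \left(222 + c\right) \left(c + \sqrt{2} \sqrt{c}\right)$)
$\left(1977 + 17136\right) + J{\left(88 \right)} = \left(1977 + 17136\right) + \left(88^{2} + 222 \cdot 88 + \sqrt{2} \cdot 88^{\frac{3}{2}} + 222 \sqrt{2} \sqrt{88}\right) = 19113 + \left(7744 + 19536 + \sqrt{2} \cdot 176 \sqrt{22} + 222 \sqrt{2} \cdot 2 \sqrt{22}\right) = 19113 + \left(7744 + 19536 + 352 \sqrt{11} + 888 \sqrt{11}\right) = 19113 + \left(27280 + 1240 \sqrt{11}\right) = 46393 + 1240 \sqrt{11}$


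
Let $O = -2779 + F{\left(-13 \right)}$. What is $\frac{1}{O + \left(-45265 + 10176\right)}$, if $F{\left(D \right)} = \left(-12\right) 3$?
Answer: $- \frac{1}{37904} \approx -2.6382 \cdot 10^{-5}$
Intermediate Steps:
$F{\left(D \right)} = -36$
$O = -2815$ ($O = -2779 - 36 = -2815$)
$\frac{1}{O + \left(-45265 + 10176\right)} = \frac{1}{-2815 + \left(-45265 + 10176\right)} = \frac{1}{-2815 - 35089} = \frac{1}{-37904} = - \frac{1}{37904}$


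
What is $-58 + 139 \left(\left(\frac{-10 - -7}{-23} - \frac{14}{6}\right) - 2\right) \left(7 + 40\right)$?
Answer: $- \frac{1898572}{69} \approx -27516.0$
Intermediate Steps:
$-58 + 139 \left(\left(\frac{-10 - -7}{-23} - \frac{14}{6}\right) - 2\right) \left(7 + 40\right) = -58 + 139 \left(\left(\left(-10 + 7\right) \left(- \frac{1}{23}\right) - \frac{7}{3}\right) - 2\right) 47 = -58 + 139 \left(\left(\left(-3\right) \left(- \frac{1}{23}\right) - \frac{7}{3}\right) - 2\right) 47 = -58 + 139 \left(\left(\frac{3}{23} - \frac{7}{3}\right) - 2\right) 47 = -58 + 139 \left(- \frac{152}{69} - 2\right) 47 = -58 + 139 \left(\left(- \frac{290}{69}\right) 47\right) = -58 + 139 \left(- \frac{13630}{69}\right) = -58 - \frac{1894570}{69} = - \frac{1898572}{69}$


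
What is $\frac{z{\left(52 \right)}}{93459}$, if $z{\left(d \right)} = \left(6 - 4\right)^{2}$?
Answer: $\frac{4}{93459} \approx 4.28 \cdot 10^{-5}$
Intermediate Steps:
$z{\left(d \right)} = 4$ ($z{\left(d \right)} = 2^{2} = 4$)
$\frac{z{\left(52 \right)}}{93459} = \frac{4}{93459}$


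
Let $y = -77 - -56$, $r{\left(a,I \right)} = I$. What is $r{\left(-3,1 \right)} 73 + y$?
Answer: $52$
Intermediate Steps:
$y = -21$ ($y = -77 + 56 = -21$)
$r{\left(-3,1 \right)} 73 + y = 1 \cdot 73 - 21 = 73 - 21 = 52$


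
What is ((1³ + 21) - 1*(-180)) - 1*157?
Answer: 45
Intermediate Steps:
((1³ + 21) - 1*(-180)) - 1*157 = ((1 + 21) + 180) - 157 = (22 + 180) - 157 = 202 - 157 = 45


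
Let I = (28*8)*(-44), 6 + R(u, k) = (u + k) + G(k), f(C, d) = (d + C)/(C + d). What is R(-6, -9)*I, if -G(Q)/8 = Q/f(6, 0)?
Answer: -502656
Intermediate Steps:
f(C, d) = 1 (f(C, d) = (C + d)/(C + d) = 1)
G(Q) = -8*Q (G(Q) = -8*Q/1 = -8*Q)
R(u, k) = -6 + u - 7*k (R(u, k) = -6 + ((u + k) - 8*k) = -6 + ((k + u) - 8*k) = -6 + (u - 7*k) = -6 + u - 7*k)
I = -9856 (I = 224*(-44) = -9856)
R(-6, -9)*I = (-6 - 6 - 7*(-9))*(-9856) = (-6 - 6 + 63)*(-9856) = 51*(-9856) = -502656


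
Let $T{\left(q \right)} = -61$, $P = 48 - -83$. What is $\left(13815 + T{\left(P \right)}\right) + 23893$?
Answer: $37647$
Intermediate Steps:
$P = 131$ ($P = 48 + 83 = 131$)
$\left(13815 + T{\left(P \right)}\right) + 23893 = \left(13815 - 61\right) + 23893 = 13754 + 23893 = 37647$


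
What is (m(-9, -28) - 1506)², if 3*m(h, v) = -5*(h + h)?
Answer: 2178576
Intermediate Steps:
m(h, v) = -10*h/3 (m(h, v) = (-5*(h + h))/3 = (-10*h)/3 = -10*h/3)
(m(-9, -28) - 1506)² = (-10/3*(-9) - 1506)² = (30 - 1506)² = (-1476)² = 2178576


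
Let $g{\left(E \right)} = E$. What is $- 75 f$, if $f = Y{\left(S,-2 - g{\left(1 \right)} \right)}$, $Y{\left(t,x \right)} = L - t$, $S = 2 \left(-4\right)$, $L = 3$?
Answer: $-825$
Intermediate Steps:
$S = -8$
$Y{\left(t,x \right)} = 3 - t$
$f = 11$ ($f = 3 - -8 = 3 + 8 = 11$)
$- 75 f = \left(-75\right) 11 = -825$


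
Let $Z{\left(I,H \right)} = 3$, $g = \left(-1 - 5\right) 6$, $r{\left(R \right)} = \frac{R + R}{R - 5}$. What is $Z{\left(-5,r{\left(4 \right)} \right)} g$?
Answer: $-108$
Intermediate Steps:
$r{\left(R \right)} = \frac{2 R}{-5 + R}$
$g = -36$ ($g = \left(-6\right) 6 = -36$)
$Z{\left(-5,r{\left(4 \right)} \right)} g = 3 \left(-36\right) = -108$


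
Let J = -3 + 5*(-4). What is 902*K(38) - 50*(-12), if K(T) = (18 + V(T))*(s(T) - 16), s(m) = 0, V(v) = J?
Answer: 72760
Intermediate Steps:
J = -23 (J = -3 - 20 = -23)
V(v) = -23
K(T) = 80 (K(T) = (18 - 23)*(0 - 16) = -5*(-16) = 80)
902*K(38) - 50*(-12) = 902*80 - 50*(-12) = 72160 + 600 = 72760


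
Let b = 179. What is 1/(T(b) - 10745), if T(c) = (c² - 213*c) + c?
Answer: -1/16652 ≈ -6.0053e-5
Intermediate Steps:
T(c) = c² - 212*c
1/(T(b) - 10745) = 1/(179*(-212 + 179) - 10745) = 1/(179*(-33) - 10745) = 1/(-5907 - 10745) = 1/(-16652) = -1/16652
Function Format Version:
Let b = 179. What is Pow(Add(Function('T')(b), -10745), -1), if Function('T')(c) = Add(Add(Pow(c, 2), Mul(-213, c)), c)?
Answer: Rational(-1, 16652) ≈ -6.0053e-5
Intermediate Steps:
Function('T')(c) = Add(Pow(c, 2), Mul(-212, c))
Pow(Add(Function('T')(b), -10745), -1) = Pow(Add(Mul(179, Add(-212, 179)), -10745), -1) = Pow(Add(Mul(179, -33), -10745), -1) = Pow(Add(-5907, -10745), -1) = Pow(-16652, -1) = Rational(-1, 16652)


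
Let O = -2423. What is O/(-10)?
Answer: 2423/10 ≈ 242.30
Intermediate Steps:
O/(-10) = -2423/(-10) = -2423*(-1/10) = 2423/10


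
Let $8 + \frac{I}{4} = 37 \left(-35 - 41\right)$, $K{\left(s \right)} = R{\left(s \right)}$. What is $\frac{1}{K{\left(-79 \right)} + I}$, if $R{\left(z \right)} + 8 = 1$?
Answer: $- \frac{1}{11287} \approx -8.8598 \cdot 10^{-5}$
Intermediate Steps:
$R{\left(z \right)} = -7$ ($R{\left(z \right)} = -8 + 1 = -7$)
$K{\left(s \right)} = -7$
$I = -11280$ ($I = -32 + 4 \cdot 37 \left(-35 - 41\right) = -32 + 4 \cdot 37 \left(-76\right) = -32 + 4 \left(-2812\right) = -32 - 11248 = -11280$)
$\frac{1}{K{\left(-79 \right)} + I} = \frac{1}{-7 - 11280} = \frac{1}{-11287} = - \frac{1}{11287}$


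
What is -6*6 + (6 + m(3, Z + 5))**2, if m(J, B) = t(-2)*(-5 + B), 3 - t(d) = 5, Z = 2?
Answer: -32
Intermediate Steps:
t(d) = -2 (t(d) = 3 - 1*5 = 3 - 5 = -2)
m(J, B) = 10 - 2*B (m(J, B) = -2*(-5 + B) = 10 - 2*B)
-6*6 + (6 + m(3, Z + 5))**2 = -6*6 + (6 + (10 - 2*(2 + 5)))**2 = -36 + (6 + (10 - 2*7))**2 = -36 + (6 + (10 - 14))**2 = -36 + (6 - 4)**2 = -36 + 2**2 = -36 + 4 = -32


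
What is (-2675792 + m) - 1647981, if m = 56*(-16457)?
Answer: -5245365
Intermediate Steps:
m = -921592
(-2675792 + m) - 1647981 = (-2675792 - 921592) - 1647981 = -3597384 - 1647981 = -5245365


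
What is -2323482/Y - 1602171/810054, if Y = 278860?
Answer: -32346212404/3137384145 ≈ -10.310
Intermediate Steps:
-2323482/Y - 1602171/810054 = -2323482/278860 - 1602171/810054 = -2323482*1/278860 - 1602171*1/810054 = -1161741/139430 - 178019/90006 = -32346212404/3137384145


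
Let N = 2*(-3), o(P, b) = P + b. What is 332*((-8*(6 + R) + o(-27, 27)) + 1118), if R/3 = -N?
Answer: 307432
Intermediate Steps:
N = -6
R = 18 (R = 3*(-1*(-6)) = 3*6 = 18)
332*((-8*(6 + R) + o(-27, 27)) + 1118) = 332*((-8*(6 + 18) + (-27 + 27)) + 1118) = 332*((-8*24 + 0) + 1118) = 332*((-192 + 0) + 1118) = 332*(-192 + 1118) = 332*926 = 307432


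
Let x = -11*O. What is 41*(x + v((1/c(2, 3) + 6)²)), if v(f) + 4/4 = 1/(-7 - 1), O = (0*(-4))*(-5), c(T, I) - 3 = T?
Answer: -369/8 ≈ -46.125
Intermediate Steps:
c(T, I) = 3 + T
O = 0 (O = 0*(-5) = 0)
x = 0 (x = -11*0 = 0)
v(f) = -9/8 (v(f) = -1 + 1/(-7 - 1) = -1 + 1/(-8) = -1 - ⅛ = -9/8)
41*(x + v((1/c(2, 3) + 6)²)) = 41*(0 - 9/8) = 41*(-9/8) = -369/8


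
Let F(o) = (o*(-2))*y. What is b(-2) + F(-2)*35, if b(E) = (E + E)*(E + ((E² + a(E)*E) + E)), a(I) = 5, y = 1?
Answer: 180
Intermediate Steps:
F(o) = -2*o (F(o) = (o*(-2))*1 = -2*o*1 = -2*o)
b(E) = 2*E*(E² + 7*E) (b(E) = (E + E)*(E + ((E² + 5*E) + E)) = (2*E)*(E + (E² + 6*E)) = (2*E)*(E² + 7*E) = 2*E*(E² + 7*E))
b(-2) + F(-2)*35 = 2*(-2)²*(7 - 2) - 2*(-2)*35 = 2*4*5 + 4*35 = 40 + 140 = 180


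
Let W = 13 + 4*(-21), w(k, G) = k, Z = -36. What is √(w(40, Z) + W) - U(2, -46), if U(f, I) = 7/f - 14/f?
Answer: 7/2 + I*√31 ≈ 3.5 + 5.5678*I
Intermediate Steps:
U(f, I) = -7/f
W = -71 (W = 13 - 84 = -71)
√(w(40, Z) + W) - U(2, -46) = √(40 - 71) - (-7)/2 = √(-31) - (-7)/2 = I*√31 - 1*(-7/2) = I*√31 + 7/2 = 7/2 + I*√31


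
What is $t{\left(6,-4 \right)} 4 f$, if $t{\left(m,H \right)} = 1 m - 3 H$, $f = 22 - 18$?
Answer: $288$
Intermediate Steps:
$f = 4$
$t{\left(m,H \right)} = m - 3 H$
$t{\left(6,-4 \right)} 4 f = \left(6 - -12\right) 4 \cdot 4 = \left(6 + 12\right) 4 \cdot 4 = 18 \cdot 4 \cdot 4 = 72 \cdot 4 = 288$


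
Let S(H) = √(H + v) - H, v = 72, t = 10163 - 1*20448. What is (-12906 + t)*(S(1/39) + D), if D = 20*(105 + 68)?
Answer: -3129370349/39 - 1229123*√39/39 ≈ -8.0437e+7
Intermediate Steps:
t = -10285 (t = 10163 - 20448 = -10285)
S(H) = √(72 + H) - H (S(H) = √(H + 72) - H = √(72 + H) - H)
D = 3460 (D = 20*173 = 3460)
(-12906 + t)*(S(1/39) + D) = (-12906 - 10285)*((√(72 + 1/39) - 1/39) + 3460) = -23191*((√(72 + 1/39) - 1*1/39) + 3460) = -23191*((√(2809/39) - 1/39) + 3460) = -23191*((53*√39/39 - 1/39) + 3460) = -23191*((-1/39 + 53*√39/39) + 3460) = -23191*(134939/39 + 53*√39/39) = -3129370349/39 - 1229123*√39/39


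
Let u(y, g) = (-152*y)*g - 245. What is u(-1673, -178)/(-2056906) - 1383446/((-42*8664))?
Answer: 4829246079395/187120852632 ≈ 25.808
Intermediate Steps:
u(y, g) = -245 - 152*g*y (u(y, g) = -152*g*y - 245 = -245 - 152*g*y)
u(-1673, -178)/(-2056906) - 1383446/((-42*8664)) = (-245 - 152*(-178)*(-1673))/(-2056906) - 1383446/((-42*8664)) = (-245 - 45264688)*(-1/2056906) - 1383446/(-363888) = -45264933*(-1/2056906) - 1383446*(-1/363888) = 45264933/2056906 + 691723/181944 = 4829246079395/187120852632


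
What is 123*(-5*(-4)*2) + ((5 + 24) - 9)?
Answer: 4940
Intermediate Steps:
123*(-5*(-4)*2) + ((5 + 24) - 9) = 123*(-5*(-4)*2) + (29 - 9) = 123*(20*2) + 20 = 123*40 + 20 = 4920 + 20 = 4940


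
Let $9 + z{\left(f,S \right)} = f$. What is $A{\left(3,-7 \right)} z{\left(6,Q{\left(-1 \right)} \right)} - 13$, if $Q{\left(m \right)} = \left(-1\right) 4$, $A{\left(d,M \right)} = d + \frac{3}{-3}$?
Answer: $-19$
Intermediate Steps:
$A{\left(d,M \right)} = -1 + d$ ($A{\left(d,M \right)} = d + 3 \left(- \frac{1}{3}\right) = d - 1 = -1 + d$)
$Q{\left(m \right)} = -4$
$z{\left(f,S \right)} = -9 + f$
$A{\left(3,-7 \right)} z{\left(6,Q{\left(-1 \right)} \right)} - 13 = \left(-1 + 3\right) \left(-9 + 6\right) - 13 = 2 \left(-3\right) - 13 = -6 - 13 = -19$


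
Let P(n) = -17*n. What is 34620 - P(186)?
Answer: 37782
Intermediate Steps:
34620 - P(186) = 34620 - (-17)*186 = 34620 - 1*(-3162) = 34620 + 3162 = 37782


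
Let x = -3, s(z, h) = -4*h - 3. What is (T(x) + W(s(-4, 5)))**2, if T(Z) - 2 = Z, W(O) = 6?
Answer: 25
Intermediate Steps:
s(z, h) = -3 - 4*h
T(Z) = 2 + Z
(T(x) + W(s(-4, 5)))**2 = ((2 - 3) + 6)**2 = (-1 + 6)**2 = 5**2 = 25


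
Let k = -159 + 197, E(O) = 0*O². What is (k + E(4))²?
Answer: 1444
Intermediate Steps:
E(O) = 0
k = 38
(k + E(4))² = (38 + 0)² = 38² = 1444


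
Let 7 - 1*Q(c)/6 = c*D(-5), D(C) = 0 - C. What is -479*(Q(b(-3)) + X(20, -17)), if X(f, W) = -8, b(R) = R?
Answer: -59396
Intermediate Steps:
D(C) = -C
Q(c) = 42 - 30*c (Q(c) = 42 - 6*c*(-1*(-5)) = 42 - 6*c*5 = 42 - 30*c)
-479*(Q(b(-3)) + X(20, -17)) = -479*((42 - 30*(-3)) - 8) = -479*((42 + 90) - 8) = -479*(132 - 8) = -479*124 = -59396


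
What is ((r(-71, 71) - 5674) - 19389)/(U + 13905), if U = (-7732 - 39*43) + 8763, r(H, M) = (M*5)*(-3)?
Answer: -26128/13259 ≈ -1.9706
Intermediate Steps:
r(H, M) = -15*M (r(H, M) = (5*M)*(-3) = -15*M)
U = -646 (U = (-7732 - 1677) + 8763 = -9409 + 8763 = -646)
((r(-71, 71) - 5674) - 19389)/(U + 13905) = ((-15*71 - 5674) - 19389)/(-646 + 13905) = ((-1065 - 5674) - 19389)/13259 = (-6739 - 19389)*(1/13259) = -26128*1/13259 = -26128/13259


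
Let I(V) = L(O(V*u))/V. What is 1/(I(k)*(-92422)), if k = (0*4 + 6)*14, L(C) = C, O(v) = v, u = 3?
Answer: -1/277266 ≈ -3.6066e-6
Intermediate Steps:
k = 84 (k = (0 + 6)*14 = 6*14 = 84)
I(V) = 3 (I(V) = (V*3)/V = (3*V)/V = 3)
1/(I(k)*(-92422)) = 1/(3*(-92422)) = (1/3)*(-1/92422) = -1/277266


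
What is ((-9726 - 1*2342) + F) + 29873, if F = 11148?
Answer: 28953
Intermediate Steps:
((-9726 - 1*2342) + F) + 29873 = ((-9726 - 1*2342) + 11148) + 29873 = ((-9726 - 2342) + 11148) + 29873 = (-12068 + 11148) + 29873 = -920 + 29873 = 28953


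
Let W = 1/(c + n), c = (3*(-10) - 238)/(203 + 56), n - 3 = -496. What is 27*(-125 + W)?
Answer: -431855118/127955 ≈ -3375.1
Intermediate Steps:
n = -493 (n = 3 - 496 = -493)
c = -268/259 (c = (-30 - 238)/259 = -268*1/259 = -268/259 ≈ -1.0347)
W = -259/127955 (W = 1/(-268/259 - 493) = 1/(-127955/259) = -259/127955 ≈ -0.0020241)
27*(-125 + W) = 27*(-125 - 259/127955) = 27*(-15994634/127955) = -431855118/127955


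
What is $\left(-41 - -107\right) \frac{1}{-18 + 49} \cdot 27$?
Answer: $\frac{1782}{31} \approx 57.484$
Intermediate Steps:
$\left(-41 - -107\right) \frac{1}{-18 + 49} \cdot 27 = \left(-41 + 107\right) \frac{1}{31} \cdot 27 = 66 \cdot \frac{1}{31} \cdot 27 = 66 \cdot \frac{27}{31} = \frac{1782}{31}$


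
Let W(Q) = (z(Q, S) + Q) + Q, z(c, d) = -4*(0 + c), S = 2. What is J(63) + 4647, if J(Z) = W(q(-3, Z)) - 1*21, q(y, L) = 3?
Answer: 4620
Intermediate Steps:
z(c, d) = -4*c
W(Q) = -2*Q (W(Q) = (-4*Q + Q) + Q = -3*Q + Q = -2*Q)
J(Z) = -27 (J(Z) = -2*3 - 1*21 = -6 - 21 = -27)
J(63) + 4647 = -27 + 4647 = 4620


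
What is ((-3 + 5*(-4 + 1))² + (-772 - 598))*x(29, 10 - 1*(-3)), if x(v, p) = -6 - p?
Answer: 19874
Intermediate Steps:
((-3 + 5*(-4 + 1))² + (-772 - 598))*x(29, 10 - 1*(-3)) = ((-3 + 5*(-4 + 1))² + (-772 - 598))*(-6 - (10 - 1*(-3))) = ((-3 + 5*(-3))² - 1370)*(-6 - (10 + 3)) = ((-3 - 15)² - 1370)*(-6 - 1*13) = ((-18)² - 1370)*(-6 - 13) = (324 - 1370)*(-19) = -1046*(-19) = 19874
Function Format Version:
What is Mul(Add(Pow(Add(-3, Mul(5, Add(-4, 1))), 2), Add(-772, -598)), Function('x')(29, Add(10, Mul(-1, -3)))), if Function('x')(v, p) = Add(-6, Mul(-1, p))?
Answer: 19874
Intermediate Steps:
Mul(Add(Pow(Add(-3, Mul(5, Add(-4, 1))), 2), Add(-772, -598)), Function('x')(29, Add(10, Mul(-1, -3)))) = Mul(Add(Pow(Add(-3, Mul(5, Add(-4, 1))), 2), Add(-772, -598)), Add(-6, Mul(-1, Add(10, Mul(-1, -3))))) = Mul(Add(Pow(Add(-3, Mul(5, -3)), 2), -1370), Add(-6, Mul(-1, Add(10, 3)))) = Mul(Add(Pow(Add(-3, -15), 2), -1370), Add(-6, Mul(-1, 13))) = Mul(Add(Pow(-18, 2), -1370), Add(-6, -13)) = Mul(Add(324, -1370), -19) = Mul(-1046, -19) = 19874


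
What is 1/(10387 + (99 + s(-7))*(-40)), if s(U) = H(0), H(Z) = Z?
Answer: 1/6427 ≈ 0.00015559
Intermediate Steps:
s(U) = 0
1/(10387 + (99 + s(-7))*(-40)) = 1/(10387 + (99 + 0)*(-40)) = 1/(10387 + 99*(-40)) = 1/(10387 - 3960) = 1/6427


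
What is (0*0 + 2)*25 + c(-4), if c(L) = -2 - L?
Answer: 52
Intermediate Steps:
(0*0 + 2)*25 + c(-4) = (0*0 + 2)*25 + (-2 - 1*(-4)) = (0 + 2)*25 + (-2 + 4) = 2*25 + 2 = 50 + 2 = 52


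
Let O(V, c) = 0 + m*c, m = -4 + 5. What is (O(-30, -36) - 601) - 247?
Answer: -884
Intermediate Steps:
m = 1
O(V, c) = c (O(V, c) = 0 + 1*c = 0 + c = c)
(O(-30, -36) - 601) - 247 = (-36 - 601) - 247 = -637 - 247 = -884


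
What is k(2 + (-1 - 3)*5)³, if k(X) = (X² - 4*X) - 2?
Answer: 61162984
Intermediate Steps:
k(X) = -2 + X² - 4*X
k(2 + (-1 - 3)*5)³ = (-2 + (2 + (-1 - 3)*5)² - 4*(2 + (-1 - 3)*5))³ = (-2 + (2 - 4*5)² - 4*(2 - 4*5))³ = (-2 + (2 - 20)² - 4*(2 - 20))³ = (-2 + (-18)² - 4*(-18))³ = (-2 + 324 + 72)³ = 394³ = 61162984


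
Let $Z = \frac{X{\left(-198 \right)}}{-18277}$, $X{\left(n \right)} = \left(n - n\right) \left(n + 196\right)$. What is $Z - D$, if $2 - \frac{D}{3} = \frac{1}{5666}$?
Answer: $- \frac{33993}{5666} \approx -5.9995$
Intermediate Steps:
$X{\left(n \right)} = 0$ ($X{\left(n \right)} = 0 \left(196 + n\right) = 0$)
$D = \frac{33993}{5666}$ ($D = 6 - \frac{3}{5666} = \frac{33993}{5666} \approx 5.9995$)
$Z = 0$ ($Z = \frac{0}{-18277} = 0 \left(- \frac{1}{18277}\right) = 0$)
$Z - D = 0 - \frac{33993}{5666} = - \frac{33993}{5666}$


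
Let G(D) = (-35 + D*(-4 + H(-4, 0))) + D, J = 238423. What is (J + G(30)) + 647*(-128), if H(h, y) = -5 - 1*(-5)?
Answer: 155482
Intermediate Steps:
H(h, y) = 0 (H(h, y) = -5 + 5 = 0)
G(D) = -35 - 3*D (G(D) = (-35 + D*(-4 + 0)) + D = (-35 + D*(-4)) + D = (-35 - 4*D) + D = -35 - 3*D)
(J + G(30)) + 647*(-128) = (238423 + (-35 - 3*30)) + 647*(-128) = (238423 + (-35 - 90)) - 82816 = (238423 - 125) - 82816 = 238298 - 82816 = 155482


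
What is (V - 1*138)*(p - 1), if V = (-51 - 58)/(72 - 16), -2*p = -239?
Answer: -1857369/112 ≈ -16584.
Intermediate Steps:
p = 239/2 (p = -½*(-239) = 239/2 ≈ 119.50)
V = -109/56 ≈ -1.9464
(V - 1*138)*(p - 1) = (-109/56 - 1*138)*(239/2 - 1) = (-109/56 - 138)*(237/2) = -7837/56*237/2 = -1857369/112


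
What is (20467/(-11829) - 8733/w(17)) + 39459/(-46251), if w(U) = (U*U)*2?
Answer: -621642741299/35136175518 ≈ -17.692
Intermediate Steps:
w(U) = 2*U**2 (w(U) = U**2*2 = 2*U**2)
(20467/(-11829) - 8733/w(17)) + 39459/(-46251) = (20467/(-11829) - 8733/(2*17**2)) + 39459/(-46251) = (20467*(-1/11829) - 8733/(2*289)) + 39459*(-1/46251) = (-20467/11829 - 8733/578) - 13153/15417 = -115132583/6837162 - 13153/15417 = -621642741299/35136175518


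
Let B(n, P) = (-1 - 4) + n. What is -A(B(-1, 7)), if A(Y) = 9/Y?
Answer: 3/2 ≈ 1.5000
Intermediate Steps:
B(n, P) = -5 + n
-A(B(-1, 7)) = -9/(-5 - 1) = -9/(-6) = -9*(-1)/6 = -1*(-3/2) = 3/2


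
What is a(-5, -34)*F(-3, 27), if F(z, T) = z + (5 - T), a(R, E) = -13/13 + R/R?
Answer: 0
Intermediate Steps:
a(R, E) = 0 (a(R, E) = -13*1/13 + 1 = -1 + 1 = 0)
F(z, T) = 5 + z - T
a(-5, -34)*F(-3, 27) = 0*(5 - 3 - 1*27) = 0*(5 - 3 - 27) = 0*(-25) = 0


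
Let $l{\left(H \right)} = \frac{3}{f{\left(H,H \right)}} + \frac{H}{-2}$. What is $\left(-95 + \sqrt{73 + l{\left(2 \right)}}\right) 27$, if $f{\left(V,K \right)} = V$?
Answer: $-2565 + \frac{189 \sqrt{6}}{2} \approx -2333.5$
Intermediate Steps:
$l{\left(H \right)} = \frac{3}{H} - \frac{H}{2}$ ($l{\left(H \right)} = \frac{3}{H} + \frac{H}{-2} = \frac{3}{H} + H \left(- \frac{1}{2}\right) = \frac{3}{H} - \frac{H}{2}$)
$\left(-95 + \sqrt{73 + l{\left(2 \right)}}\right) 27 = \left(-95 + \sqrt{73 + \left(\frac{3}{2} - 1\right)}\right) 27 = \left(-95 + \sqrt{73 + \frac{1}{2}}\right) 27 = \left(-95 + \sqrt{\frac{147}{2}}\right) 27 = \left(-95 + \frac{7 \sqrt{6}}{2}\right) 27 = -2565 + \frac{189 \sqrt{6}}{2}$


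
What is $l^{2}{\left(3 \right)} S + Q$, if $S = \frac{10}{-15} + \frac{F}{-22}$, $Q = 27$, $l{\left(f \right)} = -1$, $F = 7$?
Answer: $\frac{1717}{66} \approx 26.015$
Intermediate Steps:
$S = - \frac{65}{66}$ ($S = \frac{10}{-15} + \frac{7}{-22} = 10 \left(- \frac{1}{15}\right) + 7 \left(- \frac{1}{22}\right) = - \frac{2}{3} - \frac{7}{22} = - \frac{65}{66} \approx -0.98485$)
$l^{2}{\left(3 \right)} S + Q = \left(-1\right)^{2} \left(- \frac{65}{66}\right) + 27 = 1 \left(- \frac{65}{66}\right) + 27 = - \frac{65}{66} + 27 = \frac{1717}{66}$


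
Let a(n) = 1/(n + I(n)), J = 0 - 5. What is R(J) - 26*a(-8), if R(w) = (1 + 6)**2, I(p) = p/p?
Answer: 369/7 ≈ 52.714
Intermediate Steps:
I(p) = 1
J = -5
a(n) = 1/(1 + n) (a(n) = 1/(n + 1) = 1/(1 + n))
R(w) = 49 (R(w) = 7**2 = 49)
R(J) - 26*a(-8) = 49 - 26/(1 - 8) = 49 - 26/(-7) = 49 - 26*(-1/7) = 49 + 26/7 = 369/7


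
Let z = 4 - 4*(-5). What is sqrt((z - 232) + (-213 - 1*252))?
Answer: I*sqrt(673) ≈ 25.942*I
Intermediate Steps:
z = 24 (z = 4 + 20 = 24)
sqrt((z - 232) + (-213 - 1*252)) = sqrt((24 - 232) + (-213 - 1*252)) = sqrt(-208 + (-213 - 252)) = sqrt(-208 - 465) = sqrt(-673) = I*sqrt(673)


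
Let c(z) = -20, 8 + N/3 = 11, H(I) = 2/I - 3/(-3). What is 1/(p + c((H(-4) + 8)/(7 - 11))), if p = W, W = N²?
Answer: 1/61 ≈ 0.016393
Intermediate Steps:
H(I) = 1 + 2/I (H(I) = 2/I - 3*(-⅓) = 2/I + 1 = 1 + 2/I)
N = 9 (N = -24 + 3*11 = -24 + 33 = 9)
W = 81 (W = 9² = 81)
p = 81
1/(p + c((H(-4) + 8)/(7 - 11))) = 1/(81 - 20) = 1/61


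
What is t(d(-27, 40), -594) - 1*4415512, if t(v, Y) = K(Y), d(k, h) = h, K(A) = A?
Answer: -4416106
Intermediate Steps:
t(v, Y) = Y
t(d(-27, 40), -594) - 1*4415512 = -594 - 1*4415512 = -594 - 4415512 = -4416106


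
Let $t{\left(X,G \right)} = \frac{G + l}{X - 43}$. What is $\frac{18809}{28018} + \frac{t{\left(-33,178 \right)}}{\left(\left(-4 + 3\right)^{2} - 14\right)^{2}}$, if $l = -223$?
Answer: $\frac{121421803}{179931596} \approx 0.67482$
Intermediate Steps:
$t{\left(X,G \right)} = \frac{-223 + G}{-43 + X}$ ($t{\left(X,G \right)} = \frac{G - 223}{X - 43} = \frac{-223 + G}{-43 + X}$)
$\frac{18809}{28018} + \frac{t{\left(-33,178 \right)}}{\left(\left(-4 + 3\right)^{2} - 14\right)^{2}} = \frac{18809}{28018} + \frac{\frac{1}{-43 - 33} \left(-223 + 178\right)}{\left(\left(-4 + 3\right)^{2} - 14\right)^{2}} = 18809 \cdot \frac{1}{28018} + \frac{\frac{1}{-76} \left(-45\right)}{\left(\left(-1\right)^{2} - 14\right)^{2}} = \frac{18809}{28018} + \frac{\left(- \frac{1}{76}\right) \left(-45\right)}{\left(1 - 14\right)^{2}} = \frac{18809}{28018} + \frac{45}{76 \left(-13\right)^{2}} = \frac{18809}{28018} + \frac{45}{76 \cdot 169} = \frac{18809}{28018} + \frac{45}{76} \cdot \frac{1}{169} = \frac{18809}{28018} + \frac{45}{12844} = \frac{121421803}{179931596}$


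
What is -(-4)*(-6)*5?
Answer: -120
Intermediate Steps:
-(-4)*(-6)*5 = -4*6*5 = -24*5 = -120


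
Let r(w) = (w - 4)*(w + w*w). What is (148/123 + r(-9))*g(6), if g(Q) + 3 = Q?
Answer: -114980/41 ≈ -2804.4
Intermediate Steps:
g(Q) = -3 + Q
r(w) = (-4 + w)*(w + w²)
(148/123 + r(-9))*g(6) = (148/123 - 9*(-4 + (-9)² - 3*(-9)))*(-3 + 6) = (148*(1/123) - 9*(-4 + 81 + 27))*3 = (148/123 - 9*104)*3 = (148/123 - 936)*3 = -114980/123*3 = -114980/41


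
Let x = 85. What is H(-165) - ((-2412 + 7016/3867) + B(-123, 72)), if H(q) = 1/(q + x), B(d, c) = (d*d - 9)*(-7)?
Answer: 33488273573/309360 ≈ 1.0825e+5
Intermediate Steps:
B(d, c) = 63 - 7*d² (B(d, c) = (d² - 9)*(-7) = (-9 + d²)*(-7) = 63 - 7*d²)
H(q) = 1/(85 + q) (H(q) = 1/(q + 85) = 1/(85 + q))
H(-165) - ((-2412 + 7016/3867) + B(-123, 72)) = 1/(85 - 165) - ((-2412 + 7016/3867) + (63 - 7*(-123)²)) = 1/(-80) - ((-2412 + 7016*(1/3867)) + (63 - 7*15129)) = -1/80 - ((-2412 + 7016/3867) + (63 - 105903)) = -1/80 - (-9320188/3867 - 105840) = -1/80 - 1*(-418603468/3867) = -1/80 + 418603468/3867 = 33488273573/309360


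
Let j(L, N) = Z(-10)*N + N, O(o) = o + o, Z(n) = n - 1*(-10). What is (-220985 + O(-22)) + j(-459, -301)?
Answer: -221330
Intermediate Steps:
Z(n) = 10 + n (Z(n) = n + 10 = 10 + n)
O(o) = 2*o
j(L, N) = N (j(L, N) = (10 - 10)*N + N = 0*N + N = 0 + N = N)
(-220985 + O(-22)) + j(-459, -301) = (-220985 + 2*(-22)) - 301 = (-220985 - 44) - 301 = -221029 - 301 = -221330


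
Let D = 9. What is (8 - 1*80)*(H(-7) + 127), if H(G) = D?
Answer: -9792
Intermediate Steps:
H(G) = 9
(8 - 1*80)*(H(-7) + 127) = (8 - 1*80)*(9 + 127) = (8 - 80)*136 = -72*136 = -9792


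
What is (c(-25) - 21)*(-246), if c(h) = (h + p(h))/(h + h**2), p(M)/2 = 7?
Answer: 517051/100 ≈ 5170.5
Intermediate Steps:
p(M) = 14 (p(M) = 2*7 = 14)
c(h) = (14 + h)/(h + h**2) (c(h) = (h + 14)/(h + h**2) = (14 + h)/(h + h**2))
(c(-25) - 21)*(-246) = ((14 - 25)/((-25)*(1 - 25)) - 21)*(-246) = (-1/25*(-11)/(-24) - 21)*(-246) = (-1/25*(-1/24)*(-11) - 21)*(-246) = (-11/600 - 21)*(-246) = -12611/600*(-246) = 517051/100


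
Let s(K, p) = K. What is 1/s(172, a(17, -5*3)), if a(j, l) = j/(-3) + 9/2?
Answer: 1/172 ≈ 0.0058140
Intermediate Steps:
a(j, l) = 9/2 - j/3 (a(j, l) = j*(-⅓) + 9*(½) = -j/3 + 9/2 = 9/2 - j/3)
1/s(172, a(17, -5*3)) = 1/172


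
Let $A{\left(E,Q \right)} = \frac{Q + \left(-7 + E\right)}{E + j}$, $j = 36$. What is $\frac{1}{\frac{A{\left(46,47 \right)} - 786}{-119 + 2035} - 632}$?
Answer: $- \frac{78556}{49679575} \approx -0.0015813$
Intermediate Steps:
$A{\left(E,Q \right)} = \frac{-7 + E + Q}{36 + E}$ ($A{\left(E,Q \right)} = \frac{Q + \left(-7 + E\right)}{E + 36} = \frac{-7 + E + Q}{36 + E}$)
$\frac{1}{\frac{A{\left(46,47 \right)} - 786}{-119 + 2035} - 632} = \frac{1}{\frac{\frac{-7 + 46 + 47}{36 + 46} - 786}{-119 + 2035} - 632} = \frac{1}{\frac{\frac{1}{82} \cdot 86 - 786}{1916} - 632} = \frac{1}{\left(\frac{1}{82} \cdot 86 - 786\right) \frac{1}{1916} - 632} = \frac{1}{\left(\frac{43}{41} - 786\right) \frac{1}{1916} - 632} = \frac{1}{\left(- \frac{32183}{41}\right) \frac{1}{1916} - 632} = \frac{1}{- \frac{32183}{78556} - 632} = \frac{1}{- \frac{49679575}{78556}} = - \frac{78556}{49679575}$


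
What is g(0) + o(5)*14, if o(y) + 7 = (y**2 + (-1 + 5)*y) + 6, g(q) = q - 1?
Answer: 615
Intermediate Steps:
g(q) = -1 + q
o(y) = -1 + y**2 + 4*y (o(y) = -7 + ((y**2 + (-1 + 5)*y) + 6) = -7 + ((y**2 + 4*y) + 6) = -7 + (6 + y**2 + 4*y) = -1 + y**2 + 4*y)
g(0) + o(5)*14 = (-1 + 0) + (-1 + 5**2 + 4*5)*14 = -1 + (-1 + 25 + 20)*14 = -1 + 44*14 = -1 + 616 = 615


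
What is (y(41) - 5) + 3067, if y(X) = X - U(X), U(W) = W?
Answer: 3062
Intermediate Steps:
y(X) = 0 (y(X) = X - X = 0)
(y(41) - 5) + 3067 = (0 - 5) + 3067 = -5 + 3067 = 3062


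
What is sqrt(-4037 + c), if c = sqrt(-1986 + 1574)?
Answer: sqrt(-4037 + 2*I*sqrt(103)) ≈ 0.1597 + 63.538*I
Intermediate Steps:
c = 2*I*sqrt(103) (c = sqrt(-412) = 2*I*sqrt(103) ≈ 20.298*I)
sqrt(-4037 + c) = sqrt(-4037 + 2*I*sqrt(103))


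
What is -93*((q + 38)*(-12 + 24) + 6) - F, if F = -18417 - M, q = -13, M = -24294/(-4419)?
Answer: -14782295/1473 ≈ -10036.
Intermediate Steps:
M = 8098/1473 (M = -24294*(-1/4419) = 8098/1473 ≈ 5.4976)
F = -27136339/1473 (F = -18417 - 1*8098/1473 = -18417 - 8098/1473 = -27136339/1473 ≈ -18423.)
-93*((q + 38)*(-12 + 24) + 6) - F = -93*((-13 + 38)*(-12 + 24) + 6) - 1*(-27136339/1473) = -93*(25*12 + 6) + 27136339/1473 = -93*(300 + 6) + 27136339/1473 = -93*306 + 27136339/1473 = -28458 + 27136339/1473 = -14782295/1473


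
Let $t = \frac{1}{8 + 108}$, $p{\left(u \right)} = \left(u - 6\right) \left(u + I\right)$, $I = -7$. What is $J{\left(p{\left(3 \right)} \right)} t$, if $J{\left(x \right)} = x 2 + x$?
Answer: $\frac{9}{29} \approx 0.31034$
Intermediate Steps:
$p{\left(u \right)} = \left(-7 + u\right) \left(-6 + u\right)$ ($p{\left(u \right)} = \left(u - 6\right) \left(u - 7\right) = \left(-6 + u\right) \left(-7 + u\right) = \left(-7 + u\right) \left(-6 + u\right)$)
$J{\left(x \right)} = 3 x$ ($J{\left(x \right)} = 2 x + x = 3 x$)
$t = \frac{1}{116} \approx 0.0086207$
$J{\left(p{\left(3 \right)} \right)} t = 3 \left(42 + 3^{2} - 39\right) \frac{1}{116} = 3 \left(42 + 9 - 39\right) \frac{1}{116} = 3 \cdot 12 \cdot \frac{1}{116} = 36 \cdot \frac{1}{116} = \frac{9}{29}$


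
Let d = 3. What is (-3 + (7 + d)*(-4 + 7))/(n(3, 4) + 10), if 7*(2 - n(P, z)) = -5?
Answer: 189/89 ≈ 2.1236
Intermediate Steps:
n(P, z) = 19/7 (n(P, z) = 2 - ⅐*(-5) = 2 + 5/7 = 19/7)
(-3 + (7 + d)*(-4 + 7))/(n(3, 4) + 10) = (-3 + (7 + 3)*(-4 + 7))/(19/7 + 10) = (-3 + 10*3)/(89/7) = (-3 + 30)*(7/89) = 27*(7/89) = 189/89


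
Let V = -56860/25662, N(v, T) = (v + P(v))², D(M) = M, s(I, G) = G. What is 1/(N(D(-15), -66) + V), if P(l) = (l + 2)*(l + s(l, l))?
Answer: 12831/1804330945 ≈ 7.1112e-6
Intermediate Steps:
P(l) = 2*l*(2 + l) (P(l) = (l + 2)*(l + l) = (2 + l)*(2*l) = 2*l*(2 + l))
N(v, T) = (v + 2*v*(2 + v))²
V = -28430/12831 (V = -56860*1/25662 = -28430/12831 ≈ -2.2157)
1/(N(D(-15), -66) + V) = 1/((-15)²*(5 + 2*(-15))² - 28430/12831) = 1/(225*(5 - 30)² - 28430/12831) = 1/(225*(-25)² - 28430/12831) = 1/(225*625 - 28430/12831) = 1/(140625 - 28430/12831) = 1/(1804330945/12831) = 12831/1804330945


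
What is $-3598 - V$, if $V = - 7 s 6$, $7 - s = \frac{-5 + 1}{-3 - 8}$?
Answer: $- \frac{36512}{11} \approx -3319.3$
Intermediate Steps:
$s = \frac{73}{11}$ ($s = 7 - \frac{-5 + 1}{-3 - 8} = 7 - - \frac{4}{-11} = 7 - \left(-4\right) \left(- \frac{1}{11}\right) = 7 - \frac{4}{11} = \frac{73}{11} \approx 6.6364$)
$V = - \frac{3066}{11}$ ($V = \left(-7\right) \frac{73}{11} \cdot 6 = \left(- \frac{511}{11}\right) 6 = - \frac{3066}{11} \approx -278.73$)
$-3598 - V = -3598 - - \frac{3066}{11} = -3598 + \frac{3066}{11} = - \frac{36512}{11}$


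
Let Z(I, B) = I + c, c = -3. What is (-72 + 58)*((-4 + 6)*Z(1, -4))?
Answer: 56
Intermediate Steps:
Z(I, B) = -3 + I (Z(I, B) = I - 3 = -3 + I)
(-72 + 58)*((-4 + 6)*Z(1, -4)) = (-72 + 58)*((-4 + 6)*(-3 + 1)) = -28*(-2) = -14*(-4) = 56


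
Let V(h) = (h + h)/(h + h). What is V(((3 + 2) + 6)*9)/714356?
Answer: 1/714356 ≈ 1.3999e-6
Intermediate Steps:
V(h) = 1 (V(h) = (2*h)/((2*h)) = (2*h)*(1/(2*h)) = 1)
V(((3 + 2) + 6)*9)/714356 = 1/714356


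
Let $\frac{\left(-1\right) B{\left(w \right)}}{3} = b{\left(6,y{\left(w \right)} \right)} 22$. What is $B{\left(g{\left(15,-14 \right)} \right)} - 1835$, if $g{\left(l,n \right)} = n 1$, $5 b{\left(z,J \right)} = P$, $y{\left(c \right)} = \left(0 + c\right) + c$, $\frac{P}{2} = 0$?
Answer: $-1835$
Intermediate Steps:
$P = 0$ ($P = 2 \cdot 0 = 0$)
$y{\left(c \right)} = 2 c$ ($y{\left(c \right)} = c + c = 2 c$)
$b{\left(z,J \right)} = 0$ ($b{\left(z,J \right)} = \frac{1}{5} \cdot 0 = 0$)
$g{\left(l,n \right)} = n$
$B{\left(w \right)} = 0$ ($B{\left(w \right)} = - 3 \cdot 0 \cdot 22 = \left(-3\right) 0 = 0$)
$B{\left(g{\left(15,-14 \right)} \right)} - 1835 = 0 - 1835 = -1835$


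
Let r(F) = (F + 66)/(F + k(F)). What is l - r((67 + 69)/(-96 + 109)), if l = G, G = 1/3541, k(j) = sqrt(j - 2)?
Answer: -34190677/4316479 + 71*sqrt(1430)/1219 ≈ -5.7184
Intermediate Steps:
k(j) = sqrt(-2 + j)
G = 1/3541 ≈ 0.00028241
r(F) = (66 + F)/(F + sqrt(-2 + F)) (r(F) = (F + 66)/(F + sqrt(-2 + F)) = (66 + F)/(F + sqrt(-2 + F)))
l = 1/3541 ≈ 0.00028241
l - r((67 + 69)/(-96 + 109)) = 1/3541 - (66 + (67 + 69)/(-96 + 109))/((67 + 69)/(-96 + 109) + sqrt(-2 + (67 + 69)/(-96 + 109))) = 1/3541 - (66 + 136/13)/(136/13 + sqrt(-2 + 136/13)) = 1/3541 - 994/((136/13 + sqrt(110/13))*13) = 1/3541 - 994/((136/13 + sqrt(1430)/13)*13) = 1/3541 - 994/(13*(136/13 + sqrt(1430)/13))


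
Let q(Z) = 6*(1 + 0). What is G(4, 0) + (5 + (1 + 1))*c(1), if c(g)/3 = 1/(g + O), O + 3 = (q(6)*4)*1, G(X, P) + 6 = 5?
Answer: -1/22 ≈ -0.045455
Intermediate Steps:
q(Z) = 6 (q(Z) = 6*1 = 6)
G(X, P) = -1 (G(X, P) = -6 + 5 = -1)
O = 21 (O = -3 + (6*4)*1 = -3 + 24*1 = -3 + 24 = 21)
c(g) = 3/(21 + g) (c(g) = 3/(g + 21) = 3/(21 + g))
G(4, 0) + (5 + (1 + 1))*c(1) = -1 + (5 + (1 + 1))*(3/(21 + 1)) = -1 + (5 + 2)*(3/22) = -1 + 7*(3*(1/22)) = -1 + 7*(3/22) = -1 + 21/22 = -1/22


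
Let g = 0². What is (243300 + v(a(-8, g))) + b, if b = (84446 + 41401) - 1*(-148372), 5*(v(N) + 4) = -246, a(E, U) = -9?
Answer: 2587329/5 ≈ 5.1747e+5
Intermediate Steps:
g = 0
v(N) = -266/5 (v(N) = -4 + (⅕)*(-246) = -4 - 246/5 = -266/5)
b = 274219 (b = 125847 + 148372 = 274219)
(243300 + v(a(-8, g))) + b = (243300 - 266/5) + 274219 = 1216234/5 + 274219 = 2587329/5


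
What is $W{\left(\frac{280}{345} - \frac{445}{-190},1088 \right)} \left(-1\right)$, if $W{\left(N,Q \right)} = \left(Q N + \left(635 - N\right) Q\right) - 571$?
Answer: $-690309$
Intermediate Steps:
$W{\left(N,Q \right)} = -571 + N Q + Q \left(635 - N\right)$ ($W{\left(N,Q \right)} = \left(N Q + Q \left(635 - N\right)\right) - 571 = -571 + N Q + Q \left(635 - N\right)$)
$W{\left(\frac{280}{345} - \frac{445}{-190},1088 \right)} \left(-1\right) = \left(-571 + 635 \cdot 1088\right) \left(-1\right) = \left(-571 + 690880\right) \left(-1\right) = 690309 \left(-1\right) = -690309$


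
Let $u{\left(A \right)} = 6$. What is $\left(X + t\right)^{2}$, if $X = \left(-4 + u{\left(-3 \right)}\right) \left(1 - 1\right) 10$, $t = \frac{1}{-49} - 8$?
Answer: $\frac{154449}{2401} \approx 64.327$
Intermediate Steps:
$t = - \frac{393}{49}$ ($t = - \frac{1}{49} - 8 = - \frac{393}{49} \approx -8.0204$)
$X = 0$ ($X = \left(-4 + 6\right) \left(1 - 1\right) 10 = 2 \cdot 0 \cdot 10 = 0 \cdot 10 = 0$)
$\left(X + t\right)^{2} = \left(0 - \frac{393}{49}\right)^{2} = \left(- \frac{393}{49}\right)^{2} = \frac{154449}{2401}$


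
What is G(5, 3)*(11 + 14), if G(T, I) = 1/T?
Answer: 5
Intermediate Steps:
G(5, 3)*(11 + 14) = (11 + 14)/5 = (⅕)*25 = 5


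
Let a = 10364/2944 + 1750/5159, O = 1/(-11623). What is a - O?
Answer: 24334071673/6304687136 ≈ 3.8597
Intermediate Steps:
O = -1/11623 ≈ -8.6036e-5
a = 2093567/542432 (a = 10364*(1/2944) + 1750*(1/5159) = 2591/736 + 250/737 = 2093567/542432 ≈ 3.8596)
a - O = 2093567/542432 - 1*(-1/11623) = 2093567/542432 + 1/11623 = 24334071673/6304687136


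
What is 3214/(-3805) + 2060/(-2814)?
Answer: -8441248/5353635 ≈ -1.5767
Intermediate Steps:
3214/(-3805) + 2060/(-2814) = 3214*(-1/3805) + 2060*(-1/2814) = -3214/3805 - 1030/1407 = -8441248/5353635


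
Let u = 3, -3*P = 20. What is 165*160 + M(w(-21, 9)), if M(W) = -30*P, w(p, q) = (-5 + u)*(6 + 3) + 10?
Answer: 26600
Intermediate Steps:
P = -20/3 (P = -⅓*20 = -20/3 ≈ -6.6667)
w(p, q) = -8 (w(p, q) = (-5 + 3)*(6 + 3) + 10 = -2*9 + 10 = -18 + 10 = -8)
M(W) = 200 (M(W) = -30*(-20/3) = 200)
165*160 + M(w(-21, 9)) = 165*160 + 200 = 26400 + 200 = 26600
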